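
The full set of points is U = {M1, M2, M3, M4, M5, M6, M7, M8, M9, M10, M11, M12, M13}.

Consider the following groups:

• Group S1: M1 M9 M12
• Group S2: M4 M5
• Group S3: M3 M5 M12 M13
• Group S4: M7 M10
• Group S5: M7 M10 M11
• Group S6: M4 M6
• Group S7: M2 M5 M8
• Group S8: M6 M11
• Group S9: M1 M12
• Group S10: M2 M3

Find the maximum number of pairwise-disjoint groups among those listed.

S2, S4, S8, S9, S10 are pairwise disjoint (S2={M4,M5}; S4={M7,M10}; S8={M6,M11}; S9={M1,M12}; S10={M2,M3}).
Every remaining group overlaps one of these, and no 6 of the listed groups are pairwise disjoint, so 5 is the maximum.

5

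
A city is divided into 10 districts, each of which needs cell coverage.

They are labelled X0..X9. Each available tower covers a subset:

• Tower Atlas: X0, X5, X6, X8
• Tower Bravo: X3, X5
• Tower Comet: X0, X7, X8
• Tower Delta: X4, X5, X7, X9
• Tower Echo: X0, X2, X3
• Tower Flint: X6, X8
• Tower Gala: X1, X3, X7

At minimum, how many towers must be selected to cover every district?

4

Take {Delta, Echo, Flint, Gala}. Their union is {X0, X1, X2, X3, X4, X5, X6, X7, X8, X9}, which is all 10 districts.
No 3 of the 7 towers cover everything (all 35 combinations miss at least one district), so 4 is optimal.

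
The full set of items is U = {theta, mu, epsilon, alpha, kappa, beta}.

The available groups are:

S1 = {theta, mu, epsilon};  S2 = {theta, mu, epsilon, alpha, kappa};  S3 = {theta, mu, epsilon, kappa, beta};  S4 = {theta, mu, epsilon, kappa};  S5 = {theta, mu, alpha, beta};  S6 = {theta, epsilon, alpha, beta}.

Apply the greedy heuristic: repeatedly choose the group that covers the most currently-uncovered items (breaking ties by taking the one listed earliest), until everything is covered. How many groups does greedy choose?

2

Greedy: pick S2 (covers 5 new) → pick S3 (covers 1 new). Total picks: 2.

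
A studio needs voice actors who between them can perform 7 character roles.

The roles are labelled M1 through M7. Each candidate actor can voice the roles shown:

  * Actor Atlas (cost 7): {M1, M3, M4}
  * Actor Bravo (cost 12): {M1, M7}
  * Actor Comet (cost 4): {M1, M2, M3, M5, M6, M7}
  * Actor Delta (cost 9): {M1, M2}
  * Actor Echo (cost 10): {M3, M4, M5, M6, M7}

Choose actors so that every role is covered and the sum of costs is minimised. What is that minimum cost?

11

Atlas, Comet together cover every role (Atlas ∪ Comet = {M1, M2, M3, M4, M5, M6, M7}); total cost 7 + 4 = 11.
No covering selection has total cost below 11.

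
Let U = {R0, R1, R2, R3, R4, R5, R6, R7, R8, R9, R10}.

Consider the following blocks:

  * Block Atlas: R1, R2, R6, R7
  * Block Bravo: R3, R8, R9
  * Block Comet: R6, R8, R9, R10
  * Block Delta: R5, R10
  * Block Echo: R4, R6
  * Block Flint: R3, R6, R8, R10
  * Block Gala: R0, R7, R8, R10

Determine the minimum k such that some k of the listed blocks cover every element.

5

Atlas and Bravo and Delta and Echo and Gala together: Atlas ∪ Bravo ∪ Delta ∪ Echo ∪ Gala = {R0, R1, R2, R3, R4, R5, R6, R7, R8, R9, R10} — every element is covered.
No 4 of the 7 blocks cover everything (all 35 combinations miss at least one element), so 5 is optimal.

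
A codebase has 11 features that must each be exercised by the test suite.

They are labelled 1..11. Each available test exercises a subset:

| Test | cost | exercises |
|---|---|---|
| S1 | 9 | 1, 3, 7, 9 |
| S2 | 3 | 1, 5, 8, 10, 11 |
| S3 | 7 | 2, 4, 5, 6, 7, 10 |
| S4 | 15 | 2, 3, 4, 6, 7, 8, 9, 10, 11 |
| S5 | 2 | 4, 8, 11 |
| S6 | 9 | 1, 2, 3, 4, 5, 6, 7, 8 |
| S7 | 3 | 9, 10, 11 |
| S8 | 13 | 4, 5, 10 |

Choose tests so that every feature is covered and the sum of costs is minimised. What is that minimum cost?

12

S6, S7 together cover every feature (S6 ∪ S7 = {1, 2, 3, 4, 5, 6, 7, 8, 9, 10, 11}); total cost 9 + 3 = 12.
The greedy pick S2, S3, S7, S1 costs 22; no covering selection beats 12.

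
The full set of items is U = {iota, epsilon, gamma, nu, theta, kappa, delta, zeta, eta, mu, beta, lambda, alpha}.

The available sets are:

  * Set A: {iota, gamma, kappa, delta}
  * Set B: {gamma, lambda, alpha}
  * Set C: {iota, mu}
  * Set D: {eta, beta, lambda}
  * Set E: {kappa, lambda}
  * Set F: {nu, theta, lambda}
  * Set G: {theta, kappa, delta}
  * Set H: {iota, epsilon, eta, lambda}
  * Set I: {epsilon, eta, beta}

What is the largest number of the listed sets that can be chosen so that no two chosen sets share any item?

B, C, G, I are pairwise disjoint (B={gamma,lambda,alpha}; C={iota,mu}; G={theta,kappa,delta}; I={epsilon,eta,beta}).
Every remaining set overlaps one of these, and no 5 of the listed sets are pairwise disjoint, so 4 is the maximum.

4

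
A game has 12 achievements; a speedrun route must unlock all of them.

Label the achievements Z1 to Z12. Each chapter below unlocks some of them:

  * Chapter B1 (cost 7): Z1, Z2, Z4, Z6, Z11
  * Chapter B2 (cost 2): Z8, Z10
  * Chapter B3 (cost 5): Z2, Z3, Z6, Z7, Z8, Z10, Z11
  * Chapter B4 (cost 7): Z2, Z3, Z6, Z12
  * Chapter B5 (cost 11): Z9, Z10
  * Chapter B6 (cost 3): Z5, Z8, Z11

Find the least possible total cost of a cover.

B1, B3, B4, B5, B6 together cover every achievement (B1 ∪ B3 ∪ B4 ∪ B5 ∪ B6 = {Z1, Z2, Z3, Z4, Z5, Z6, Z7, Z8, Z9, Z10, Z11, Z12}); total cost 7 + 5 + 7 + 11 + 3 = 33.
No covering selection has total cost below 33.

33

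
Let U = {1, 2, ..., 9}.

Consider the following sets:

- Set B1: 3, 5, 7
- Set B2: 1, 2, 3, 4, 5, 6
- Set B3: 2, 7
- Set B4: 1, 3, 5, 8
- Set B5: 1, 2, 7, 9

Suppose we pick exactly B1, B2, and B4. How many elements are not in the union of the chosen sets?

1

Union of B1, B2, B4 = {1, 2, 3, 4, 5, 6, 7, 8}.
Not covered: 9 — 1 element.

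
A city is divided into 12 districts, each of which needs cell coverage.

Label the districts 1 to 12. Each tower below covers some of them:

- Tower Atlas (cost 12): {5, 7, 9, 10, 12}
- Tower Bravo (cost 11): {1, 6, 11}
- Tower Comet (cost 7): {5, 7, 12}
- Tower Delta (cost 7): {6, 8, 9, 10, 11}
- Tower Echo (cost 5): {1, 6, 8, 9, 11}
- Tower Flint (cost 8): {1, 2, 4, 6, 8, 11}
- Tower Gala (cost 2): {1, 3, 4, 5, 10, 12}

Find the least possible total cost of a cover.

Atlas, Flint, Gala together cover every district (Atlas ∪ Flint ∪ Gala = {1, 2, 3, 4, 5, 6, 7, 8, 9, 10, 11, 12}); total cost 12 + 8 + 2 = 22.
No covering selection has total cost below 22.

22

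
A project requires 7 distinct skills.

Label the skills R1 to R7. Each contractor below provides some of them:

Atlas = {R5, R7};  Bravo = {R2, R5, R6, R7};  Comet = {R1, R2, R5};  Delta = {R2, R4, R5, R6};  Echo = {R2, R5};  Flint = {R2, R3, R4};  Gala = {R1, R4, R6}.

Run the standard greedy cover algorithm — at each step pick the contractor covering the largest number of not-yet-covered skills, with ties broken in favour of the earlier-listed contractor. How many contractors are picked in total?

Greedy: pick Bravo (covers 4 new) → pick Flint (covers 2 new) → pick Comet (covers 1 new). Total picks: 3.

3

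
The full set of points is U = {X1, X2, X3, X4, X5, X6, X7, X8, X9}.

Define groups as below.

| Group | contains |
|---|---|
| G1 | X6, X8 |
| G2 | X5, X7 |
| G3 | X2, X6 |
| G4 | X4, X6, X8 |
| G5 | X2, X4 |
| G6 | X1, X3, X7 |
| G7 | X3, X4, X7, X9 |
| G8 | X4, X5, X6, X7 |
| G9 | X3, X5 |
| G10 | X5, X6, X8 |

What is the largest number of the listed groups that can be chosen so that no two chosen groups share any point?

G1, G2, G5 are pairwise disjoint (G1={X6,X8}; G2={X5,X7}; G5={X2,X4}).
Every remaining group overlaps one of these, and no 4 of the listed groups are pairwise disjoint, so 3 is the maximum.

3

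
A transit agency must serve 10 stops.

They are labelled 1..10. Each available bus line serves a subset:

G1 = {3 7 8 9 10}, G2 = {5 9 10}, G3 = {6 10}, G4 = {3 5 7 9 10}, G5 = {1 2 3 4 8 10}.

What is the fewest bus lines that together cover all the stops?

3

G3 and G4 and G5 together: G3 ∪ G4 ∪ G5 = {1, 2, 3, 4, 5, 6, 7, 8, 9, 10} — every stop is covered.
Only G5 contains 1, so G5 is forced; the remaining 4 stops need at least 2 more bus lines (each remaining bus line adds at most 3) — so at least 3 bus lines are needed, and 3 is optimal.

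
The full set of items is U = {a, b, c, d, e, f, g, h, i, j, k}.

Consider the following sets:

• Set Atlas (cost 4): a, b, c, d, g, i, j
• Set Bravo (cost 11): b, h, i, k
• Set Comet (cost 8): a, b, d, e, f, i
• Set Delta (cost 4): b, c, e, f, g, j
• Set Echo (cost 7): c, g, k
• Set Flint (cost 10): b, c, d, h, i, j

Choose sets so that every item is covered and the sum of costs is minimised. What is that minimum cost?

Atlas, Bravo, Delta together cover every item (Atlas ∪ Bravo ∪ Delta = {a, b, c, d, e, f, g, h, i, j, k}); total cost 4 + 11 + 4 = 19.
No covering selection has total cost below 19.

19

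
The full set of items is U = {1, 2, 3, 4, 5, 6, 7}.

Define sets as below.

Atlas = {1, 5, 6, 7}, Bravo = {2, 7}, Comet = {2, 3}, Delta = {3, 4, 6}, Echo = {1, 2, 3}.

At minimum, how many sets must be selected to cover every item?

Atlas, Delta, and Echo cover everything between them: the union {1, 2, 3, 4, 5, 6, 7} is all of U.
Only Delta contains 4, so Delta is forced; the remaining 4 items need at least 2 more sets (each remaining set adds at most 3) — so at least 3 sets are needed, and 3 is optimal.

3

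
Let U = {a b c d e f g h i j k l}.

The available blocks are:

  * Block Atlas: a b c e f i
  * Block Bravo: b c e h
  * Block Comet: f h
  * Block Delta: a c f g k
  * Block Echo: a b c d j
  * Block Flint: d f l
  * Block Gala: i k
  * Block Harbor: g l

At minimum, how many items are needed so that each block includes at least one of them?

4

The 4 items {d, g, h, i} hit every block.
The blocks Comet, Echo, Gala, Harbor are pairwise disjoint, so any hitting set needs a separate item for each — at least 4. Hence 4 is optimal.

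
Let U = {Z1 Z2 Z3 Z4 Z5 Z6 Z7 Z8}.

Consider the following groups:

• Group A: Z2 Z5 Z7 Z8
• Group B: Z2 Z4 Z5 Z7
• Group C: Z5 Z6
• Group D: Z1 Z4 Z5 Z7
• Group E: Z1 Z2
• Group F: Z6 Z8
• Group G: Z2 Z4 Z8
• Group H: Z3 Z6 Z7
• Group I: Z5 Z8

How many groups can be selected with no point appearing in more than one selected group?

3

E, H, I are pairwise disjoint (E={Z1,Z2}; H={Z3,Z6,Z7}; I={Z5,Z8}).
Every remaining group overlaps one of these, and no 4 of the listed groups are pairwise disjoint, so 3 is the maximum.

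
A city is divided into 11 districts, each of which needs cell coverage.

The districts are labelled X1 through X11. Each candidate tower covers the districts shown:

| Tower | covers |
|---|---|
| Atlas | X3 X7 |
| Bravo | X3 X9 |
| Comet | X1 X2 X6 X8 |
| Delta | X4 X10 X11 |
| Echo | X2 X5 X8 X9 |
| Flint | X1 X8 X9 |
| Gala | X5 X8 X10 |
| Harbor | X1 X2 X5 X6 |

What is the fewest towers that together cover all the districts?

Atlas and Comet and Delta and Echo together: Atlas ∪ Comet ∪ Delta ∪ Echo = {X1, X2, X3, X4, X5, X6, X7, X8, X9, X10, X11} — every district is covered.
Only Atlas contains X7, so Atlas is forced; the remaining 9 districts need at least 3 more towers (each remaining tower adds at most 4) — so at least 4 towers are needed, and 4 is optimal.

4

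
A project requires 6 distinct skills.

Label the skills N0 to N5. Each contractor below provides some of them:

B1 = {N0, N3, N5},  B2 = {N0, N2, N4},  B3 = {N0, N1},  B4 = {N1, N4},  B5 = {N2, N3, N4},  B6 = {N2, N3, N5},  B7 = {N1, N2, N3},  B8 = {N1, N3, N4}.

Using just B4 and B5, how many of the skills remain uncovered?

2

Union of B4, B5 = {N1, N2, N3, N4}.
Not covered: N0, N5 — 2 skills.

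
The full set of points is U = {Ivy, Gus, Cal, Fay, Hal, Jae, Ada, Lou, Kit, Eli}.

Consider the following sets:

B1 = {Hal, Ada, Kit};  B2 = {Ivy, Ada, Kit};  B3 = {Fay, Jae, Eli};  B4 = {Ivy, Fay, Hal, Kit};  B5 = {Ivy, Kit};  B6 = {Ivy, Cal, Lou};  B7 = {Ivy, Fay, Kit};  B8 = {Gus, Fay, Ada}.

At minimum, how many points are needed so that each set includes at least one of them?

3

H = {Ivy, Fay, Ada} meets every set (each contains at least one member of H), and |H| = 3.
The sets B1, B3, B6 are pairwise disjoint, so any hitting set needs a separate point for each — at least 3. Hence 3 is optimal.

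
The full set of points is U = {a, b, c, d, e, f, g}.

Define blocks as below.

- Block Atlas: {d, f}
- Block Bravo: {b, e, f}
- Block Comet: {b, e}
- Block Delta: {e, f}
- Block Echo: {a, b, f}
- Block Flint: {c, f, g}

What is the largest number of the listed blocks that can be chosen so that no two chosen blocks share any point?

Atlas, Comet are pairwise disjoint (Atlas={d,f}; Comet={b,e}).
Every remaining block overlaps one of these, and no 3 of the listed blocks are pairwise disjoint, so 2 is the maximum.

2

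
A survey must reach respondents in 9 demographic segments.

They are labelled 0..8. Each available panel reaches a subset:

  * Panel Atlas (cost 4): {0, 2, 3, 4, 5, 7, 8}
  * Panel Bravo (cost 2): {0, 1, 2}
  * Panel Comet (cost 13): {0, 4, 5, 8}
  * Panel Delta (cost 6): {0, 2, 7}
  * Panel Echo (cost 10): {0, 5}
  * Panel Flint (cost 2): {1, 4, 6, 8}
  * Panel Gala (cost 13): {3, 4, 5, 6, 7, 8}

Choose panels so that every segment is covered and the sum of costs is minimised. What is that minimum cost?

6

Atlas, Flint together cover every segment (Atlas ∪ Flint = {0, 1, 2, 3, 4, 5, 6, 7, 8}); total cost 4 + 2 = 6.
No covering selection has total cost below 6.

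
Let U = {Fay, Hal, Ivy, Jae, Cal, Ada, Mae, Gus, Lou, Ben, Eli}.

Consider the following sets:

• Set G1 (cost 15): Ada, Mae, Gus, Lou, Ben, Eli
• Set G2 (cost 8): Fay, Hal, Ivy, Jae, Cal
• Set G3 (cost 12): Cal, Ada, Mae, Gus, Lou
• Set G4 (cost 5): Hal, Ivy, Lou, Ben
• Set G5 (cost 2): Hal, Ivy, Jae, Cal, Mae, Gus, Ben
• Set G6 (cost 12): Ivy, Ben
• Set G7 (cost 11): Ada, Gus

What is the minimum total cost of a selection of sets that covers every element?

G1, G2 together cover every element (G1 ∪ G2 = {Fay, Hal, Ivy, Jae, Cal, Ada, Mae, Gus, Lou, Ben, Eli}); total cost 15 + 8 = 23.
The greedy pick G5, G1, G2 costs 25; no covering selection beats 23.

23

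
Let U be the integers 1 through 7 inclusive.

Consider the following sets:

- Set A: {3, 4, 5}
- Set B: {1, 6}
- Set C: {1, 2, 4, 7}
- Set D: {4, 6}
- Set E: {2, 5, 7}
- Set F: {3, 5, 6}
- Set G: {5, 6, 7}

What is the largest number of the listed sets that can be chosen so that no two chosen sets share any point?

D, E are pairwise disjoint (D={4,6}; E={2,5,7}).
Every remaining set overlaps one of these, and no 3 of the listed sets are pairwise disjoint, so 2 is the maximum.

2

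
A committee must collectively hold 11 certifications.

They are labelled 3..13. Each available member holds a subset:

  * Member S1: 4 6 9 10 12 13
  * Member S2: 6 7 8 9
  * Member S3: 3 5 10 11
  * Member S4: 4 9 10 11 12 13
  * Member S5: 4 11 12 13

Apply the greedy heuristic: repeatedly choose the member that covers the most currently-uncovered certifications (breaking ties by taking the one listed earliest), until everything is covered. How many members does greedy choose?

Greedy: pick S1 (covers 6 new) → pick S3 (covers 3 new) → pick S2 (covers 2 new). Total picks: 3.

3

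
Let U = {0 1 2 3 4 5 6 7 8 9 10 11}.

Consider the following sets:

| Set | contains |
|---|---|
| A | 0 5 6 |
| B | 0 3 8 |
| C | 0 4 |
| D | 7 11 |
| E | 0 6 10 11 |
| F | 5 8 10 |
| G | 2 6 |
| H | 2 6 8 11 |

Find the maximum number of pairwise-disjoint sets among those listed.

C, D, F, G are pairwise disjoint (C={0,4}; D={7,11}; F={5,8,10}; G={2,6}).
Every remaining set overlaps one of these, and no 5 of the listed sets are pairwise disjoint, so 4 is the maximum.

4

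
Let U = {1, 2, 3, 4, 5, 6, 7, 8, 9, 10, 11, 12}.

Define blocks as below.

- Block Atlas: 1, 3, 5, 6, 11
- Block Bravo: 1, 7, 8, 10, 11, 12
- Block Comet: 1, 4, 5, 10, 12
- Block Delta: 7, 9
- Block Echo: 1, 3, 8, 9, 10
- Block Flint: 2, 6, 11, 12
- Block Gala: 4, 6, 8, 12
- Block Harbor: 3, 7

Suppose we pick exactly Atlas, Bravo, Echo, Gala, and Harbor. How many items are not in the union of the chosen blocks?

Union of Atlas, Bravo, Echo, Gala, Harbor = {1, 3, 4, 5, 6, 7, 8, 9, 10, 11, 12}.
Not covered: 2 — 1 item.

1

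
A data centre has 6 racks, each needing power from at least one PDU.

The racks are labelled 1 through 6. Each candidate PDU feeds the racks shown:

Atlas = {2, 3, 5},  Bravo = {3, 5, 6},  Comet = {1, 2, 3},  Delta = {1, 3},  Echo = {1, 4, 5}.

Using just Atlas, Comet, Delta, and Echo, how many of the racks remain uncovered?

1

Union of Atlas, Comet, Delta, Echo = {1, 2, 3, 4, 5}.
Not covered: 6 — 1 rack.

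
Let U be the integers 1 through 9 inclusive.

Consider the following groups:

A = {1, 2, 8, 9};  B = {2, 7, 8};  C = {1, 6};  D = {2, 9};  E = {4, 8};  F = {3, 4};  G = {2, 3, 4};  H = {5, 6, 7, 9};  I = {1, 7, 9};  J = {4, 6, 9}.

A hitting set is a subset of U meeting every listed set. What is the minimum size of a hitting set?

4

Take T = {2, 4, 6, 7}. Each listed group contains at least one of these, so T is a hitting set of size 4.
No choice of 3 points meets every group, so 4 is the minimum.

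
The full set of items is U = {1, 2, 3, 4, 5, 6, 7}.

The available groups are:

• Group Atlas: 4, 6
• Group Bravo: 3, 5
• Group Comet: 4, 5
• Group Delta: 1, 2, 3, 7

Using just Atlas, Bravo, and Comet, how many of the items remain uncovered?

Union of Atlas, Bravo, Comet = {3, 4, 5, 6}.
Not covered: 1, 2, 7 — 3 items.

3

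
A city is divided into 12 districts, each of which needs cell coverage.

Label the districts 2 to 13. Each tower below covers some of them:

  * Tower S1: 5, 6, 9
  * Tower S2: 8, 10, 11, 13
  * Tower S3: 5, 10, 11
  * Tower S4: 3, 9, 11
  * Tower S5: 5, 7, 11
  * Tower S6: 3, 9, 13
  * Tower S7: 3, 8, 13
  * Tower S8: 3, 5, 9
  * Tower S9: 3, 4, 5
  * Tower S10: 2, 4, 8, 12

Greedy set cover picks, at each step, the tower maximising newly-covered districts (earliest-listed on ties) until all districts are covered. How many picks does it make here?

5

Greedy: pick S2 (covers 4 new) → pick S1 (covers 3 new) → pick S10 (covers 3 new) → pick S4 (covers 1 new) → pick S5 (covers 1 new). Total picks: 5.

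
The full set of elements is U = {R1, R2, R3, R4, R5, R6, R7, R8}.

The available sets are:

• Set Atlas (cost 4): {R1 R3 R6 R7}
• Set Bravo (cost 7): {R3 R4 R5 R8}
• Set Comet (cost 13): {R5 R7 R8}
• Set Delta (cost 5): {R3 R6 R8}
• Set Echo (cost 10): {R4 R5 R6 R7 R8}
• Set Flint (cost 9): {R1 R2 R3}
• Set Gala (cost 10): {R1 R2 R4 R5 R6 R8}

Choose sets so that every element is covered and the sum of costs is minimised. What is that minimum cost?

14

Atlas, Gala together cover every element (Atlas ∪ Gala = {R1, R2, R3, R4, R5, R6, R7, R8}); total cost 4 + 10 = 14.
The greedy pick Atlas, Bravo, Flint costs 20; no covering selection beats 14.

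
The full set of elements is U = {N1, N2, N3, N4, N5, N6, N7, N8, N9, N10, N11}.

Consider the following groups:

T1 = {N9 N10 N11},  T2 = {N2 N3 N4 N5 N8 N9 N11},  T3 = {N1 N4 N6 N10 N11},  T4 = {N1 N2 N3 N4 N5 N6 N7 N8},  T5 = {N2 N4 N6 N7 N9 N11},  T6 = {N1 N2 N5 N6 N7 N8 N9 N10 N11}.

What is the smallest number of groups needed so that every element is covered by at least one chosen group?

2

T2 and T6 cover everything between them: the union {N1, N2, N3, N4, N5, N6, N7, N8, N9, N10, N11} is all of U.
No single group has all 11 elements (the largest, T6, has 9), so 2 is optimal.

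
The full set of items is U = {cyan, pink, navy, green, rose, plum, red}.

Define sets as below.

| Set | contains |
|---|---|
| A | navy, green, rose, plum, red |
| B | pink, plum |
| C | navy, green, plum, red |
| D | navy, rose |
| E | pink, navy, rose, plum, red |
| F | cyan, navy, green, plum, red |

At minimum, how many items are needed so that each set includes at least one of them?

2

H = {rose, plum} meets every set (each contains at least one member of H), and |H| = 2.
The sets B, D are pairwise disjoint, so any hitting set needs a separate item for each — at least 2. Hence 2 is optimal.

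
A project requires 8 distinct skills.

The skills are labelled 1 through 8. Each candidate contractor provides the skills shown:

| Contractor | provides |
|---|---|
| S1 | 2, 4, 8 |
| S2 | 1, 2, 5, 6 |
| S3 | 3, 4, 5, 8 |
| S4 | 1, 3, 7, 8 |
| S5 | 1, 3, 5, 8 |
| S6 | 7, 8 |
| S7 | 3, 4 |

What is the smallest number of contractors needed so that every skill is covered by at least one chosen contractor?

3

S2 and S6 and S7 together: S2 ∪ S6 ∪ S7 = {1, 2, 3, 4, 5, 6, 7, 8} — every skill is covered.
Only S2 contains 6, so S2 is forced; the remaining 4 skills need at least 2 more contractors (each remaining contractor adds at most 3) — so at least 3 contractors are needed, and 3 is optimal.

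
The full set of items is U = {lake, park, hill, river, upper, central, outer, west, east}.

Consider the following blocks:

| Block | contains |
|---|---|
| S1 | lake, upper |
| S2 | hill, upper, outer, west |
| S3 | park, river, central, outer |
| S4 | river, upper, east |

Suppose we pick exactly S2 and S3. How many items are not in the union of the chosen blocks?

2

Union of S2, S3 = {park, hill, river, upper, central, outer, west}.
Not covered: lake, east — 2 items.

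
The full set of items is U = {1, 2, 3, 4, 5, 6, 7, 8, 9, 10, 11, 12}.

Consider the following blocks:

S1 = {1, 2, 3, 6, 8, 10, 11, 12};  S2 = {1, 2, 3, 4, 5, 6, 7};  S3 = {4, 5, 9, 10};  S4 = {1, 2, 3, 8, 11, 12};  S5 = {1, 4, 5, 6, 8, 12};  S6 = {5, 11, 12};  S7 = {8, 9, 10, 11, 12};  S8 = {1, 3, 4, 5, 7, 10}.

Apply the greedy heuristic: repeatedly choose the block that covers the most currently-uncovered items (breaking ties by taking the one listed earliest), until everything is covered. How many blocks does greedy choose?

3

Greedy: pick S1 (covers 8 new) → pick S2 (covers 3 new) → pick S3 (covers 1 new). Total picks: 3.
(The true minimum cover uses only 2 blocks, so greedy is not optimal here.)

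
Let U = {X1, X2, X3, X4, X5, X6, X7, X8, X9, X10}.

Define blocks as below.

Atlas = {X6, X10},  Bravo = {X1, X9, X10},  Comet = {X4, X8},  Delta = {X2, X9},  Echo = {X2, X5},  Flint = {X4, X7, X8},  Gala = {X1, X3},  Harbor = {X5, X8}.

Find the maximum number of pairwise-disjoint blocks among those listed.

Atlas, Echo, Flint, Gala are pairwise disjoint (Atlas={X6,X10}; Echo={X2,X5}; Flint={X4,X7,X8}; Gala={X1,X3}).
Every remaining block overlaps one of these, and no 5 of the listed blocks are pairwise disjoint, so 4 is the maximum.

4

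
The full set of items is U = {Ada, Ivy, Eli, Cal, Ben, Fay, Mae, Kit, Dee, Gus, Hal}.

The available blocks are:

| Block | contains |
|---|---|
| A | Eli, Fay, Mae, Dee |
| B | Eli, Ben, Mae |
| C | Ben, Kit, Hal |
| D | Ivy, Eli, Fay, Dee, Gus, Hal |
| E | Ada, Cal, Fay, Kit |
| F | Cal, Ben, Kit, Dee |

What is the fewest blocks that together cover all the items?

B and D and E together: B ∪ D ∪ E = {Ada, Ivy, Eli, Cal, Ben, Fay, Mae, Kit, Dee, Gus, Hal} — every item is covered.
Only E contains Ada, so E is forced; the remaining 7 items need at least 2 more blocks (each remaining block adds at most 5) — so at least 3 blocks are needed, and 3 is optimal.

3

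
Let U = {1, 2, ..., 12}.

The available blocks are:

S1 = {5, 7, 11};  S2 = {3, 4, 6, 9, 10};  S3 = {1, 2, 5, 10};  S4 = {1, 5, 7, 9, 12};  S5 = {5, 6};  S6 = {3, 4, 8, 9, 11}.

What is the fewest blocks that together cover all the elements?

S2, S3, S4, and S6 cover everything between them: the union {1, 2, 3, 4, 5, 6, 7, 8, 9, 10, 11, 12} is all of U.
No 3 of the 6 blocks cover everything (all 20 combinations miss at least one element), so 4 is optimal.

4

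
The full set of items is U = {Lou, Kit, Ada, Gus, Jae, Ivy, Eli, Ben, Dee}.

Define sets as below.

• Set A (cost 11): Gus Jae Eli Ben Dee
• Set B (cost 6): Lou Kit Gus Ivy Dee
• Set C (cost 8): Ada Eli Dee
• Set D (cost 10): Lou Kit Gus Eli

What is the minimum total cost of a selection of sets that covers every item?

A, B, C together cover every item (A ∪ B ∪ C = {Lou, Kit, Ada, Gus, Jae, Ivy, Eli, Ben, Dee}); total cost 11 + 6 + 8 = 25.
No covering selection has total cost below 25.

25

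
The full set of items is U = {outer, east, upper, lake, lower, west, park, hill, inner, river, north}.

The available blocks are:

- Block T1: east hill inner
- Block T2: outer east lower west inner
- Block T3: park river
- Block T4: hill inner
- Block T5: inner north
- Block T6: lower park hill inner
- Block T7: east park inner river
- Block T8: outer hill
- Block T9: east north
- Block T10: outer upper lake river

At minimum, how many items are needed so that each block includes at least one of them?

H = {outer, park, hill, north} meets every block (each contains at least one member of H), and |H| = 4.
No choice of 3 items meets every block, so 4 is the minimum.

4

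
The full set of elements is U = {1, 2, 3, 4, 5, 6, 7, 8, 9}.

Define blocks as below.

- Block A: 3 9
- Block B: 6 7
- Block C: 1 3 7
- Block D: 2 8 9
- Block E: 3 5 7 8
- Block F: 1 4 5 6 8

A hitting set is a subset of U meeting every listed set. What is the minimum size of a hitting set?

H = {6, 7, 9} meets every block (each contains at least one member of H), and |H| = 3.
No choice of 2 elements meets every block, so 3 is the minimum.

3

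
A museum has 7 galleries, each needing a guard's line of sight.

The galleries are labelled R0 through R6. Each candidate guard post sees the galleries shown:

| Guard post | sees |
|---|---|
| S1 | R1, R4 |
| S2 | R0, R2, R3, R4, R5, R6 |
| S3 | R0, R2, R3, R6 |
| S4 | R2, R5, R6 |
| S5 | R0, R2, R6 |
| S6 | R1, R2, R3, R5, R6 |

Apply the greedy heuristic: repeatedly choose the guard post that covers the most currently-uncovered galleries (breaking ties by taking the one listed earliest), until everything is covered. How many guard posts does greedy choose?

Greedy: pick S2 (covers 6 new) → pick S1 (covers 1 new). Total picks: 2.

2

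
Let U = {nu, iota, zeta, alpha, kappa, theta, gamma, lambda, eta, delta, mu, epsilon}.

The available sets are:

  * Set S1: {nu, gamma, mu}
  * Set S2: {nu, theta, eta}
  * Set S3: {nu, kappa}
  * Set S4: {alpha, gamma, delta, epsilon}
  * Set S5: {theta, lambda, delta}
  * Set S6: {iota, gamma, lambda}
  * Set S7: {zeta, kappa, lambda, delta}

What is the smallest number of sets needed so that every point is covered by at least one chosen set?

5

Take {S1, S2, S4, S6, S7}. Their union is {nu, iota, zeta, alpha, kappa, theta, gamma, lambda, eta, delta, mu, epsilon}, which is all 12 points.
No 4 of the 7 sets cover everything (all 35 combinations miss at least one point), so 5 is optimal.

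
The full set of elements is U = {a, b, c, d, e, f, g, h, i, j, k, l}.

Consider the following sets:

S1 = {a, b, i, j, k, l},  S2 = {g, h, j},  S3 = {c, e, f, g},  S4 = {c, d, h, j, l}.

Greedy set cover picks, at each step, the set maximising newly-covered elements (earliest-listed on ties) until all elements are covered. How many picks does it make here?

Greedy: pick S1 (covers 6 new) → pick S3 (covers 4 new) → pick S4 (covers 2 new). Total picks: 3.

3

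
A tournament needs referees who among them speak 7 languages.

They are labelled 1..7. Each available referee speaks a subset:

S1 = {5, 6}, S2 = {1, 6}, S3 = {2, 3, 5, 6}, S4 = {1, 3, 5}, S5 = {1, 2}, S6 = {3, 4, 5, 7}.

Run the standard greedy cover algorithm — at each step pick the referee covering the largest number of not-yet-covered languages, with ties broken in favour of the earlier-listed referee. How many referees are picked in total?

3

Greedy: pick S3 (covers 4 new) → pick S6 (covers 2 new) → pick S2 (covers 1 new). Total picks: 3.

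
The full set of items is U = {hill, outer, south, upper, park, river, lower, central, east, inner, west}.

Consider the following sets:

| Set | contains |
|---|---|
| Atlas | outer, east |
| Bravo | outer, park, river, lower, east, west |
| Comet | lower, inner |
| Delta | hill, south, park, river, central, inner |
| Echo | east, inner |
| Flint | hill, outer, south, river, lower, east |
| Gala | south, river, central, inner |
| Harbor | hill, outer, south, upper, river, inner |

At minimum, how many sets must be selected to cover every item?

Take {Bravo, Gala, Harbor}. Their union is {hill, outer, south, upper, park, river, lower, central, east, inner, west}, which is all 11 items.
Only Harbor contains upper, so Harbor is forced; the remaining 5 items need at least 2 more sets (each remaining set adds at most 4) — so at least 3 sets are needed, and 3 is optimal.

3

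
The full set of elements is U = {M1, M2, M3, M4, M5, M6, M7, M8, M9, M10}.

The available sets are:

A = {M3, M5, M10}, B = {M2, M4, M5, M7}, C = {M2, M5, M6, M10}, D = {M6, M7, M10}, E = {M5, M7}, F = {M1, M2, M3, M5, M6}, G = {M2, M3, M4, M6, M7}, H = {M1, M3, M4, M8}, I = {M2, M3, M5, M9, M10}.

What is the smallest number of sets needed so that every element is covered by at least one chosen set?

3

Take {D, H, I}. Their union is {M1, M2, M3, M4, M5, M6, M7, M8, M9, M10}, which is all 10 elements.
Only H contains M8, so H is forced; the remaining 6 elements need at least 2 more sets (each remaining set adds at most 4) — so at least 3 sets are needed, and 3 is optimal.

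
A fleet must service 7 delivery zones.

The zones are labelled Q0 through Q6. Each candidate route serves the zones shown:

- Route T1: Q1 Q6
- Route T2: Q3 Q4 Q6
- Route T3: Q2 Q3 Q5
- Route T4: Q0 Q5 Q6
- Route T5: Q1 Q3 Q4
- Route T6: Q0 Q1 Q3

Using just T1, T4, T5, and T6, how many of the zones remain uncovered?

Union of T1, T4, T5, T6 = {Q0, Q1, Q3, Q4, Q5, Q6}.
Not covered: Q2 — 1 zone.

1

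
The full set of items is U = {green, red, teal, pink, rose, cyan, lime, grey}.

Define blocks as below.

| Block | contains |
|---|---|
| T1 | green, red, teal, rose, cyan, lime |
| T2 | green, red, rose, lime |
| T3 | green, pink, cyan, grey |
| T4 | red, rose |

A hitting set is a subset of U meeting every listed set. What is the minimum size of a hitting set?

H = {pink, rose} meets every block (each contains at least one member of H), and |H| = 2.
The blocks T3, T4 are pairwise disjoint, so any hitting set needs a separate item for each — at least 2. Hence 2 is optimal.

2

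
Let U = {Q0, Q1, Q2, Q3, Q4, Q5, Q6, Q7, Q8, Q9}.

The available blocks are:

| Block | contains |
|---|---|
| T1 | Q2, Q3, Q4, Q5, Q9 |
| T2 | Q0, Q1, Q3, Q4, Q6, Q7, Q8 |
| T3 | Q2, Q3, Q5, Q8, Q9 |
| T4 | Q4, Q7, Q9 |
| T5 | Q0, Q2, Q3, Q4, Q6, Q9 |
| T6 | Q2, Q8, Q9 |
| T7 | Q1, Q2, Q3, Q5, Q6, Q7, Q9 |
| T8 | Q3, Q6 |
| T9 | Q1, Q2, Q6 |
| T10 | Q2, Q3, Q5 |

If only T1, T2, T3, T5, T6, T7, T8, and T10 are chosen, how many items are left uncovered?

Union of T1, T2, T3, T5, T6, T7, T8, T10 = {Q0, Q1, Q2, Q3, Q4, Q5, Q6, Q7, Q8, Q9} — that's every item, so 0 are uncovered.

0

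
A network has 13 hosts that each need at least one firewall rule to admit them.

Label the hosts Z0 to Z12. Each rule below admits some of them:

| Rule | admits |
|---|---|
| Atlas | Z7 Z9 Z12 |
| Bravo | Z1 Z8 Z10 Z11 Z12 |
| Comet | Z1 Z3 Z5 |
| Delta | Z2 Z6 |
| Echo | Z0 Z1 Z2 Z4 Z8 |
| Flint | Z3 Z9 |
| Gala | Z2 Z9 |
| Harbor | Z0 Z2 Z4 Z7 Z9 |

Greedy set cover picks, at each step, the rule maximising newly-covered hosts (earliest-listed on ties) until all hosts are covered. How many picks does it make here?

4

Greedy: pick Bravo (covers 5 new) → pick Harbor (covers 5 new) → pick Comet (covers 2 new) → pick Delta (covers 1 new). Total picks: 4.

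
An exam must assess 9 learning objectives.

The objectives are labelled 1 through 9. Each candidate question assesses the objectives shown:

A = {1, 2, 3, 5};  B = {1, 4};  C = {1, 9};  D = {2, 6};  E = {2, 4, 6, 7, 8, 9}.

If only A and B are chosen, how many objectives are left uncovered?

4

Union of A, B = {1, 2, 3, 4, 5}.
Not covered: 6, 7, 8, 9 — 4 objectives.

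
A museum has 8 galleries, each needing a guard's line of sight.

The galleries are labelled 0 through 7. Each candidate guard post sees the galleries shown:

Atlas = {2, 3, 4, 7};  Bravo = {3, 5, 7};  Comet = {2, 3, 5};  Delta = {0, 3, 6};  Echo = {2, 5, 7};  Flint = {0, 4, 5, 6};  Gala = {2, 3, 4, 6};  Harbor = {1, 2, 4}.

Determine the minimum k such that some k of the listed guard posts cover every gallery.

Take {Bravo, Flint, Harbor}. Their union is {0, 1, 2, 3, 4, 5, 6, 7}, which is all 8 galleries.
Only Harbor contains 1, so Harbor is forced; the remaining 5 galleries need at least 2 more guard posts (each remaining guard post adds at most 3) — so at least 3 guard posts are needed, and 3 is optimal.

3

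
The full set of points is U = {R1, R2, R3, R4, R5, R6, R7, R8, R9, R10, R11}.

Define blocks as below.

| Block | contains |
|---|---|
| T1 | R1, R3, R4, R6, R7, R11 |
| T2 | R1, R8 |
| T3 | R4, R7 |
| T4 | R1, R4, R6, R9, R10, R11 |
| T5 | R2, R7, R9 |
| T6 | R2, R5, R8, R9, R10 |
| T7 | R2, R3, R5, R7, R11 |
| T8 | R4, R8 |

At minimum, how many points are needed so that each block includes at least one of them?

3

The 3 points {R6, R7, R8} hit every block.
No choice of 2 points meets every block, so 3 is the minimum.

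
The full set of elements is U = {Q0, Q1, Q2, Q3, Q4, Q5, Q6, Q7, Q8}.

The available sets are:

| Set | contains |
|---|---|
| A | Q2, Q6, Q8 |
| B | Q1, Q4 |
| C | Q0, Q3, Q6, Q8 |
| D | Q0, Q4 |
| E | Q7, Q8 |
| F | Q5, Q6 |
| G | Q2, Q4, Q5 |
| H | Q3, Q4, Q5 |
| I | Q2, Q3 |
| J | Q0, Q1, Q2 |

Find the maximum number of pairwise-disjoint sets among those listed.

B, E, F, I are pairwise disjoint (B={Q1,Q4}; E={Q7,Q8}; F={Q5,Q6}; I={Q2,Q3}).
Every remaining set overlaps one of these, and no 5 of the listed sets are pairwise disjoint, so 4 is the maximum.

4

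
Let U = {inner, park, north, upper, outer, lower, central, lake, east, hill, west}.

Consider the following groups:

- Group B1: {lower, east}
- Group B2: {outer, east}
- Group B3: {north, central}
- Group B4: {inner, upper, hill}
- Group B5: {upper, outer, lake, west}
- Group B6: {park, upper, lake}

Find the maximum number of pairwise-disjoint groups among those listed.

B2, B3, B4 are pairwise disjoint (B2={outer,east}; B3={north,central}; B4={inner,upper,hill}).
Every remaining group overlaps one of these, and no 4 of the listed groups are pairwise disjoint, so 3 is the maximum.

3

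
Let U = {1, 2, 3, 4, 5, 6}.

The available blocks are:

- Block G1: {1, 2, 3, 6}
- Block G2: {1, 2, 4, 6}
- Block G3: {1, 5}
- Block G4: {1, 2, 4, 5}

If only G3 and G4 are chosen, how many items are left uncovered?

2

Union of G3, G4 = {1, 2, 4, 5}.
Not covered: 3, 6 — 2 items.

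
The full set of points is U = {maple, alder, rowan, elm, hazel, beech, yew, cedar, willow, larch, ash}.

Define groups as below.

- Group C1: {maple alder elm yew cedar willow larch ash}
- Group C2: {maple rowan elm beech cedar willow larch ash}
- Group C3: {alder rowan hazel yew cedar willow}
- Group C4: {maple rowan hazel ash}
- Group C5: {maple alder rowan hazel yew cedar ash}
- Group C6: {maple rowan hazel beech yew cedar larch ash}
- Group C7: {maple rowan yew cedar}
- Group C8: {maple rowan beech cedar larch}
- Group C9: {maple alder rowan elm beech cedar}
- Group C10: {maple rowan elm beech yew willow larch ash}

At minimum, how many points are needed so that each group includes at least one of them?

2

H = {alder, rowan} meets every group (each contains at least one member of H), and |H| = 2.
No single point lies in every group, so at least 2 are needed and 2 is optimal.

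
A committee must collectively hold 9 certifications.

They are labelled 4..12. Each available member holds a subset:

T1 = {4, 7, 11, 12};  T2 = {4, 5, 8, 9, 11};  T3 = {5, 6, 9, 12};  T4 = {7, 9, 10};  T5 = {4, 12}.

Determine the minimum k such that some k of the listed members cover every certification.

3

Take {T2, T3, T4}. Their union is {4, 5, 6, 7, 8, 9, 10, 11, 12}, which is all 9 certifications.
Only T3 contains 6, so T3 is forced; the remaining 5 certifications need at least 2 more members (each remaining member adds at most 3) — so at least 3 members are needed, and 3 is optimal.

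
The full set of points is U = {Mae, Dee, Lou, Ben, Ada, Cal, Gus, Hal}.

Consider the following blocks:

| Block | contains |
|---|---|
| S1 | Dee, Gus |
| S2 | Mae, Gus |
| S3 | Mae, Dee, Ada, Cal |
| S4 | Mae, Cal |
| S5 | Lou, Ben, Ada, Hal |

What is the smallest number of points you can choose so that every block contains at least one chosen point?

The 3 points {Ben, Cal, Gus} hit every block.
The blocks S1, S4, S5 are pairwise disjoint, so any hitting set needs a separate point for each — at least 3. Hence 3 is optimal.

3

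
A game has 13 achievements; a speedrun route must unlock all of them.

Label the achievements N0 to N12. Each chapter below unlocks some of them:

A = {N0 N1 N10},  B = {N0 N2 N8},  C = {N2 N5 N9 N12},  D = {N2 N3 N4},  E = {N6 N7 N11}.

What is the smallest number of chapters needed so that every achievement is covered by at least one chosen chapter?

A and B and C and D and E together: A ∪ B ∪ C ∪ D ∪ E = {N0, N1, N2, N3, N4, N5, N6, N7, N8, N9, N10, N11, N12} — every achievement is covered.
Only D contains N3, so D is forced; the remaining 10 achievements need at least 4 more chapters (each remaining chapter adds at most 3) — so at least 5 chapters are needed, and 5 is optimal.

5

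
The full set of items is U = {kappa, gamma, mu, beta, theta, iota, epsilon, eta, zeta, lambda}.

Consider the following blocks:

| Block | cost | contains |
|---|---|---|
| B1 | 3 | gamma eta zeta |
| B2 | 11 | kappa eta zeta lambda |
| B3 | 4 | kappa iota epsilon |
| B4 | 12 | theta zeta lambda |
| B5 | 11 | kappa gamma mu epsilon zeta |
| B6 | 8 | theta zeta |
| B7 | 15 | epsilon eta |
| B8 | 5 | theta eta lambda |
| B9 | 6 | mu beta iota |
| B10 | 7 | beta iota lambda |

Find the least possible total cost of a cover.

B1, B3, B8, B9 together cover every item (B1 ∪ B3 ∪ B8 ∪ B9 = {kappa, gamma, mu, beta, theta, iota, epsilon, eta, zeta, lambda}); total cost 3 + 4 + 5 + 6 = 18.
No covering selection has total cost below 18.

18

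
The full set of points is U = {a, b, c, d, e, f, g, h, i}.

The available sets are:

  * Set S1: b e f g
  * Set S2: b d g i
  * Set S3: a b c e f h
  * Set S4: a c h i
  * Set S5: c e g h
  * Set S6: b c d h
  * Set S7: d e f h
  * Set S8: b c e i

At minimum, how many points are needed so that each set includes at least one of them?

T = {b, h} meets every set (each contains at least one member of T), and |T| = 2.
The sets S1, S4 are pairwise disjoint, so any hitting set needs a separate point for each — at least 2. Hence 2 is optimal.

2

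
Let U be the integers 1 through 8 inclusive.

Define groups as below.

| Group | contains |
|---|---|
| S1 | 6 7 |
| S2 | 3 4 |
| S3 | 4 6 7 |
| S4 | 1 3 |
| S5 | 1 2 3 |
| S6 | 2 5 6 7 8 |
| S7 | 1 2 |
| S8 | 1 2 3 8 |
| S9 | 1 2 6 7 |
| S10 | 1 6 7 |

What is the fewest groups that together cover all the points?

Take {S2, S6, S10}. Their union is {1, 2, 3, 4, 5, 6, 7, 8}, which is all 8 points.
Only S6 contains 5, so S6 is forced; the remaining 3 points need at least 2 more groups (each remaining group adds at most 2) — so at least 3 groups are needed, and 3 is optimal.

3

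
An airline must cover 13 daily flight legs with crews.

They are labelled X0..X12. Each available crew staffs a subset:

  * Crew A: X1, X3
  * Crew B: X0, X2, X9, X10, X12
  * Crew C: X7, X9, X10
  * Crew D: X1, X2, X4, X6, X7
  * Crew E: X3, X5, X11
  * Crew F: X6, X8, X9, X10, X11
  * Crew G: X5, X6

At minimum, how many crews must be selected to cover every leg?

Take {B, D, E, F}. Their union is {X0, X1, X2, X3, X4, X5, X6, X7, X8, X9, X10, X11, X12}, which is all 13 legs.
No 3 of the 7 crews cover everything (all 35 combinations miss at least one leg), so 4 is optimal.

4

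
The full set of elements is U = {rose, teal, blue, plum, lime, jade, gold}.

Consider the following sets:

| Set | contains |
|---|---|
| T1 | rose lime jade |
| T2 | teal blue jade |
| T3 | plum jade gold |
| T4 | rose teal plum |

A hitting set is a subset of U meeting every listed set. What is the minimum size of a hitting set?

Take H = {teal, jade}. Each listed set contains at least one of these, so H is a hitting set of size 2.
No single element lies in every set, so at least 2 are needed and 2 is optimal.

2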